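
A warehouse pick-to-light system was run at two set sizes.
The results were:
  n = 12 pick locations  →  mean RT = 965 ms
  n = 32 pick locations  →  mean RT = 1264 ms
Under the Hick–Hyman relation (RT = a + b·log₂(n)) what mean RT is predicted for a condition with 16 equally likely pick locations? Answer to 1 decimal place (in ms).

1052.7 ms

With log₂ n on the abscissa the relation is linear; from the two conditions:
  b = (1264 − 965) / (log₂ 32 − log₂ 12) = 299 / (5 − 3.5850) = 211.302 ms/bit
  a = 965 − 211.302 × 3.5850 = 207.491 ms
Then RT(16) = 207.491 + 211.302 × log₂ 16 = 207.491 + 211.302 × 4 ≈ 1052.698 ms.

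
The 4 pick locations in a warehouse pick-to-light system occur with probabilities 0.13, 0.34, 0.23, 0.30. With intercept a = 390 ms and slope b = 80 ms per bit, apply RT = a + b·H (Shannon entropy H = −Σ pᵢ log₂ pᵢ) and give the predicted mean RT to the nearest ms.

H = 0.13·log₂(1/0.13) + 0.34·log₂(1/0.34) + 0.23·log₂(1/0.23) + 0.30·log₂(1/0.30) = 1.9206 bits.
RT = 390 + 80 × 1.9206 = 543.65 ms.

544 ms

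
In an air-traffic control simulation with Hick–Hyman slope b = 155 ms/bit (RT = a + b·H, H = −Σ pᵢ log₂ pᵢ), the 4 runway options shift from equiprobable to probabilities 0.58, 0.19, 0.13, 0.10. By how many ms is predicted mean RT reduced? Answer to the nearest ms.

Equiprobable entropy H₀ = log₂ 4 = 2.0000 bits.
Skewed entropy H = −Σ pᵢ log₂ pᵢ = 1.6259 bits.
ΔRT = b·(H₀ − H) = 155 × 0.3741 = 57.99 ms.

58 ms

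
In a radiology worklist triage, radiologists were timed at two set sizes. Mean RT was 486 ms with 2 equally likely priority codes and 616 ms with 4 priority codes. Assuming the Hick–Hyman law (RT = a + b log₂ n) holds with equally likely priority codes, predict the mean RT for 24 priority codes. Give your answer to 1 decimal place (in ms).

952.0 ms

With log₂ n on the abscissa the relation is linear; from the two conditions:
  b = (616 − 486) / (log₂ 4 − log₂ 2) = 130 / (2 − 1) = 130.000 ms/bit
  a = 486 − 130.000 × 1 = 356.000 ms
Then RT(24) = 356.000 + 130.000 × log₂ 24 = 356.000 + 130.000 × 4.5850 ≈ 952.045 ms.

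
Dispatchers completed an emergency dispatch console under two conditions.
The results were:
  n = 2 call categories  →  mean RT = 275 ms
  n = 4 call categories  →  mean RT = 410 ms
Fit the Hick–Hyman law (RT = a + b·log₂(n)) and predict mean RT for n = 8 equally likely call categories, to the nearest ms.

Fit slope and intercept:
  b = (410 − 275) / (log₂ 4 − log₂ 2) = 135 / (2 − 1) = 135 ms/bit
  a = 275 − 135 × 1 = 140 ms
Then RT(8) = 140 + 135 × log₂ 8 = 140 + 135 × 3 ≈ 545.000 ms.

545 ms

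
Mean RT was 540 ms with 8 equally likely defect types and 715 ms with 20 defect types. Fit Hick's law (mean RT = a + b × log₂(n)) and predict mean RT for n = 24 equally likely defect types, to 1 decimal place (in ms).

Solve the two-equation system in a and b:
  b = (715 − 540) / (log₂ 20 − log₂ 8) = 175 / (4.3219 − 3) = 132.382 ms/bit
  a = 540 − 132.382 × 3 = 142.853 ms
Then RT(24) = 142.853 + 132.382 × log₂ 24 = 142.853 + 132.382 × 4.5850 ≈ 749.821 ms.

749.8 ms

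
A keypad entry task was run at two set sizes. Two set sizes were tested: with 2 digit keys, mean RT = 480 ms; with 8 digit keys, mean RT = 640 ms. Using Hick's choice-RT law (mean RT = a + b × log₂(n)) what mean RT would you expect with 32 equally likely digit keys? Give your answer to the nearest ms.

Solve the two-equation system in a and b:
  b = (640 − 480) / (log₂ 8 − log₂ 2) = 160 / (3 − 1) = 80 ms/bit
  a = 480 − 80 × 1 = 400 ms
Then RT(32) = 400 + 80 × log₂ 32 = 400 + 80 × 5 ≈ 800.000 ms.

800 ms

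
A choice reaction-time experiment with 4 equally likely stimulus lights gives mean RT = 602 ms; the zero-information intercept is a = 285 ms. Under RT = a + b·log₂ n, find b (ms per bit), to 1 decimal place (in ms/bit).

b = (602 − 285) / log₂(4) = 317 / 2 = 158.500 ms/bit.

158.5 ms/bit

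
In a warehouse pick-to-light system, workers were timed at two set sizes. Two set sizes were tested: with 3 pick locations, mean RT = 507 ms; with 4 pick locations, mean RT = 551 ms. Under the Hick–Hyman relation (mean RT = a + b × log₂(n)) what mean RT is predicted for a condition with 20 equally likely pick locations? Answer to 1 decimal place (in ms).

RT is linear in log₂ n, so two points fix the line:
  b = (551 − 507) / (log₂ 4 − log₂ 3) = 44 / (2 − 1.5850) = 106.015 ms/bit
  a = 507 − 106.015 × 1.5850 = 338.971 ms
Then RT(20) = 338.971 + 106.015 × log₂ 20 = 338.971 + 106.015 × 4.3219 ≈ 797.158 ms.

797.2 ms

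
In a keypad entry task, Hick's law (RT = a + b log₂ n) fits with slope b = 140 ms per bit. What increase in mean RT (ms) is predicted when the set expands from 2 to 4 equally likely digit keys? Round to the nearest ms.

ΔRT = (a + b log₂ n₂) − (a + b log₂ n₁) = b·(log₂ n₂ − log₂ n₁).
log₂(4) − log₂(2) = log₂(4/2) = log₂(2) = 1.
ΔRT = 140 × 1.0000 = 140.000 ms.

140 ms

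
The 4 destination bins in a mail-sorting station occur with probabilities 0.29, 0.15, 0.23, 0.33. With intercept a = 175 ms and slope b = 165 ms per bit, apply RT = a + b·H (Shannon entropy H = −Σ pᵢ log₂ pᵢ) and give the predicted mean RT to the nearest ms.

496 ms

H = 0.29·log₂(1/0.29) + 0.15·log₂(1/0.15) + 0.23·log₂(1/0.23) + 0.33·log₂(1/0.33) = 1.9439 bits.
RT = 175 + 165 × 1.9439 = 495.75 ms.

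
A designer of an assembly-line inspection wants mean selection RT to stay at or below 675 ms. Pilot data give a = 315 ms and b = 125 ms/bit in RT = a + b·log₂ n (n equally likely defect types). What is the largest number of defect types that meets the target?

7

125·log₂ n ≤ 675 − 315 = 360, giving log₂ n ≤ 2.8800 and n ≤ 7.362. The largest whole number is 7.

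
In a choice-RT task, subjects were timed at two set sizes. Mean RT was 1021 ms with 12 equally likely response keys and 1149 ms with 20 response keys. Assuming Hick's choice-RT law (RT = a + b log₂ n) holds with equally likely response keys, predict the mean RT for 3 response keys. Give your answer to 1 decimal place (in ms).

673.6 ms

Solve the two-equation system in a and b:
  b = (1149 − 1021) / (log₂ 20 − log₂ 12) = 128 / (4.3219 − 3.5850) = 173.685 ms/bit
  a = 1021 − 173.685 × 3.5850 = 398.345 ms
Then RT(3) = 398.345 + 173.685 × log₂ 3 = 398.345 + 173.685 × 1.5850 ≈ 673.630 ms.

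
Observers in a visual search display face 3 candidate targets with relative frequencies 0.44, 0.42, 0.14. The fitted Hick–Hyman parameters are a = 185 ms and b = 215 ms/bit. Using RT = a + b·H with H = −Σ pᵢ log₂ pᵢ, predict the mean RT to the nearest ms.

495 ms

Entropy contributions −pᵢ log₂ pᵢ: 0.5211, 0.5256, 0.3971; sum H = 1.4439 bits.
RT = a + bH = 185 + 215·1.4439 = 495.44 ms.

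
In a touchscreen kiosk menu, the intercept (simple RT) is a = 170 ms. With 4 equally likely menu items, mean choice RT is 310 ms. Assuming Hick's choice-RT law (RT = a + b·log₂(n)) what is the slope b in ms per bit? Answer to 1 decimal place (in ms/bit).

70.0 ms/bit

4 alternatives carry log₂ 4 = 2 bits; the choice cost is 310 − 170 = 140 ms, so b = 140/2 = 70.000 ms/bit.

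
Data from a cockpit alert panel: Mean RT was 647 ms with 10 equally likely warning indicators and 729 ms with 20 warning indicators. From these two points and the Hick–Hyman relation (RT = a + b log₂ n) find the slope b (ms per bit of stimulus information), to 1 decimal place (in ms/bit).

The slope on a log₂ axis is (729 − 647) / (4.3219 − 3.3219) = 82.000 ms/bit.

82.0 ms/bit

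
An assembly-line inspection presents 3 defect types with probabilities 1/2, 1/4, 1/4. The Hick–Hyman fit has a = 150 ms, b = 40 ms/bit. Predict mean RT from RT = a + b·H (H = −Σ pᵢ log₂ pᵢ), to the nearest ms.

210 ms

H = −Σ pᵢ log₂ pᵢ = 0.5·1 + 0.25·2 + 0.25·2 = 1.500 bits.
RT = 150 + 40 × 1.500 = 210.00 ms.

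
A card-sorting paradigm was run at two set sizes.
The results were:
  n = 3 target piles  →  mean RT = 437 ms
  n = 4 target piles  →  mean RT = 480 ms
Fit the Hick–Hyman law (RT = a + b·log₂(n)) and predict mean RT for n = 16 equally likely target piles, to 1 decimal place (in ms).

Solve the two-equation system in a and b:
  b = (480 − 437) / (log₂ 4 − log₂ 3) = 43 / (2 − 1.5850) = 103.605 ms/bit
  a = 437 − 103.605 × 1.5850 = 272.790 ms
Then RT(16) = 272.790 + 103.605 × log₂ 16 = 272.790 + 103.605 × 4 ≈ 687.210 ms.

687.2 ms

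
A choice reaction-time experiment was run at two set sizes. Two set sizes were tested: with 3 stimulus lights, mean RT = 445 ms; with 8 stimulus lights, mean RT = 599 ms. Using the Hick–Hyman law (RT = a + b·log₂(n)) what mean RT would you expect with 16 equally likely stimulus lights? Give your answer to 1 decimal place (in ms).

707.8 ms

RT is linear in log₂ n, so two points fix the line:
  b = (599 − 445) / (log₂ 8 − log₂ 3) = 154 / (3 − 1.5850) = 108.831 ms/bit
  a = 445 − 108.831 × 1.5850 = 272.507 ms
Then RT(16) = 272.507 + 108.831 × log₂ 16 = 272.507 + 108.831 × 4 ≈ 707.831 ms.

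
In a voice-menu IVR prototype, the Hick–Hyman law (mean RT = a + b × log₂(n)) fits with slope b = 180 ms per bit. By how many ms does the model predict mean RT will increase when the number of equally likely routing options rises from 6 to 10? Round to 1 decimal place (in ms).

132.7 ms

ΔRT = (a + b log₂ n₂) − (a + b log₂ n₁) = b·(log₂ n₂ − log₂ n₁).
log₂(10) − log₂(6) = 3.3219 − 2.5850 = 0.7370.
ΔRT = 180 × 0.7370 = 132.654 ms.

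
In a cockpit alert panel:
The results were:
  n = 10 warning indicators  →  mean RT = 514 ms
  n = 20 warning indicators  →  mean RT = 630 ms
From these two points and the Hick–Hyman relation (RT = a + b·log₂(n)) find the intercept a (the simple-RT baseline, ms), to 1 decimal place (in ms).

128.7 ms

The slope on a log₂ axis is (630 − 514) / (4.3219 − 3.3219) = 116.000 ms/bit.
Intercept: a = 514 − 116.000·log₂(10) = 128.656 ms.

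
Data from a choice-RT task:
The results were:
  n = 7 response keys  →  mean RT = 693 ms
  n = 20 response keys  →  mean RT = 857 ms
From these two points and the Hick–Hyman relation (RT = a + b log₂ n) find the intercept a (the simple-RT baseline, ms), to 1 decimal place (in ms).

389.0 ms

Slope: b = (857 − 693) / (log₂ 20 − log₂ 7) = 164/1.5146 = 108.281 ms/bit.
a = RT₁ − b·log₂ n₁ = 693 − 108.281 × 2.8074 = 389.016 ms.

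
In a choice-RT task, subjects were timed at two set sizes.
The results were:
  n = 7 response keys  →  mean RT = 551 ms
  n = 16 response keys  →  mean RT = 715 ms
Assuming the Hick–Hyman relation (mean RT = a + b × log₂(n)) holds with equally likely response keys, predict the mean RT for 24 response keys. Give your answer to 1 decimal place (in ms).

795.4 ms

Fit slope and intercept:
  b = (715 − 551) / (log₂ 16 − log₂ 7) = 164 / (4 − 2.8074) = 137.509 ms/bit
  a = 551 − 137.509 × 2.8074 = 164.962 ms
Then RT(24) = 164.962 + 137.509 × log₂ 24 = 164.962 + 137.509 × 4.5850 ≈ 795.438 ms.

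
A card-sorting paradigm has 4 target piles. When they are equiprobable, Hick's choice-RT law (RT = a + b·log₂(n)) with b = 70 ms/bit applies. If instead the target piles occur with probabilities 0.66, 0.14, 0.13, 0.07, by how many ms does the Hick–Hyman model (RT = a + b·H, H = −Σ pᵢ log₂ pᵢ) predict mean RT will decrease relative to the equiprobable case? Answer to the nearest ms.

39 ms

Equiprobable entropy H₀ = log₂ 4 = 2.0000 bits.
Skewed entropy H = −Σ pᵢ log₂ pᵢ = 1.4440 bits.
ΔRT = b·(H₀ − H) = 70 × 0.5560 = 38.92 ms.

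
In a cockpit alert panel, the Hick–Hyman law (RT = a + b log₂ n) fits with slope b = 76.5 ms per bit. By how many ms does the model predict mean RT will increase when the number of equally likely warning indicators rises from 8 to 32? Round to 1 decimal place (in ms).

Only the slope matters, since a is common to both: ΔRT = b·log₂(n₂/n₁).
log₂(32) − log₂(8) = log₂(32/8) = log₂(4) = 2.
ΔRT = 76.5 × 2.0000 = 153.000 ms.

153.0 ms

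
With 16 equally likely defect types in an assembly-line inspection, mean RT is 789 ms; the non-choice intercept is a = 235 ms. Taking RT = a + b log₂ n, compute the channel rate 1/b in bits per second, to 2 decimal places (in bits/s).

7.22 bits/s

b = (789 − 235)/log₂ 16 = 554/4 = 138.500 ms per bit = 0.13850 s/bit; the reciprocal is 7.220 bits/s.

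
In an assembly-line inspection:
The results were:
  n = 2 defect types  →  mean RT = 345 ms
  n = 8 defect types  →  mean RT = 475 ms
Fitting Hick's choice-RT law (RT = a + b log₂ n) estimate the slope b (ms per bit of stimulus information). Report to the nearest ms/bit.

Slope: b = (475 − 345) / (log₂ 8 − log₂ 2) = 130/2.0000 = 65 ms/bit.

65 ms/bit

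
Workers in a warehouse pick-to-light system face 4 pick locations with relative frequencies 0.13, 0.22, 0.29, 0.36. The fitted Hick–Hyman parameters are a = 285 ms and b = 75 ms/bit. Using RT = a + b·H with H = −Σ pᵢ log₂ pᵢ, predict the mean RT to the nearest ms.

H = 0.13·log₂(1/0.13) + 0.22·log₂(1/0.22) + 0.29·log₂(1/0.29) + 0.36·log₂(1/0.36) = 1.9117 bits.
RT = 285 + 75 × 1.9117 = 428.38 ms.

428 ms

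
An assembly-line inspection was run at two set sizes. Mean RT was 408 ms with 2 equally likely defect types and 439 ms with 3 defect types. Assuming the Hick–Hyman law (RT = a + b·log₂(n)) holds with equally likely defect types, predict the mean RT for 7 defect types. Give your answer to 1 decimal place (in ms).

With log₂ n on the abscissa the relation is linear; from the two conditions:
  b = (439 − 408) / (log₂ 3 − log₂ 2) = 31 / (1.5850 − 1) = 52.995 ms/bit
  a = 408 − 52.995 × 1 = 355.005 ms
Then RT(7) = 355.005 + 52.995 × log₂ 7 = 355.005 + 52.995 × 2.8074 ≈ 503.781 ms.

503.8 ms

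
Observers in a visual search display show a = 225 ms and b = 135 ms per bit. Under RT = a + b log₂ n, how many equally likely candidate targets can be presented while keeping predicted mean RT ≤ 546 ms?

Information budget: (546 − 225)/135 = 2.3778 bits, so n ≤ 2^2.3778 = 5.197 → at most 5.

5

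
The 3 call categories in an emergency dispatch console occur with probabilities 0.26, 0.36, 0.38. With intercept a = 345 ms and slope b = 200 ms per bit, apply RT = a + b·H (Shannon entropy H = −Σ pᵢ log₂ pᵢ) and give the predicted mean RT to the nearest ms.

658 ms

Entropy contributions −pᵢ log₂ pᵢ: 0.5053, 0.5306, 0.5305; sum H = 1.5664 bits.
RT = a + bH = 345 + 200·1.5664 = 658.27 ms.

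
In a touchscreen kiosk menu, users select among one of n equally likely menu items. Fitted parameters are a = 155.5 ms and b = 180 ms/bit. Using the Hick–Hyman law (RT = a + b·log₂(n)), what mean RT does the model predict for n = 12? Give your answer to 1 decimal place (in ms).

log₂(12) = 3.5850 bits, so RT = 155.5 + 180 × 3.5850 ≈ 800.793 ms.

800.8 ms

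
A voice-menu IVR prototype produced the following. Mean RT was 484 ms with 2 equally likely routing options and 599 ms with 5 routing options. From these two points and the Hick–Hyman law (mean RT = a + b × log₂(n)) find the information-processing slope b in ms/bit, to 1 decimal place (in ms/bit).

87.0 ms/bit

The slope on a log₂ axis is (599 − 484) / (2.3219 − 1) = 86.994 ms/bit.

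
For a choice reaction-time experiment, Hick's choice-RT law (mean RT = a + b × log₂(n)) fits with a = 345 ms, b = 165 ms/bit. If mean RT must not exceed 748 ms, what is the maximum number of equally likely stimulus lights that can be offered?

165·log₂ n ≤ 748 − 345 = 403, giving log₂ n ≤ 2.4424 and n ≤ 5.436. The largest whole number is 5.

5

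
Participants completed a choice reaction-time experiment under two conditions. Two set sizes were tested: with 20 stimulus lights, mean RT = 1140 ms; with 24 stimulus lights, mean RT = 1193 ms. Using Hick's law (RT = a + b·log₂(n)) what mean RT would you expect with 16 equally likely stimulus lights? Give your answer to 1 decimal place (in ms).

RT is linear in log₂ n, so two points fix the line:
  b = (1193 − 1140) / (log₂ 24 − log₂ 20) = 53 / (4.5850 − 4.3219) = 201.495 ms/bit
  a = 1140 − 201.495 × 4.3219 = 269.155 ms
Then RT(16) = 269.155 + 201.495 × log₂ 16 = 269.155 + 201.495 × 4 ≈ 1075.133 ms.

1075.1 ms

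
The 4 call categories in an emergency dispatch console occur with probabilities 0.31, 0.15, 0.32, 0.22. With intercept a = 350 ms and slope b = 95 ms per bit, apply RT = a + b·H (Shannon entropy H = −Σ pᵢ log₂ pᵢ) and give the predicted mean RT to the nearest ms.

534 ms

Entropy contributions −pᵢ log₂ pᵢ: 0.5238, 0.4105, 0.5260, 0.4806; sum H = 1.9409 bits.
RT = a + bH = 350 + 95·1.9409 = 534.39 ms.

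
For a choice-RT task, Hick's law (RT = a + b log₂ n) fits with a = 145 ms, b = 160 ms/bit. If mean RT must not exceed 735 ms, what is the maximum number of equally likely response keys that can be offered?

12

160·log₂ n ≤ 735 − 145 = 590, giving log₂ n ≤ 3.6875 and n ≤ 12.884. The largest whole number is 12.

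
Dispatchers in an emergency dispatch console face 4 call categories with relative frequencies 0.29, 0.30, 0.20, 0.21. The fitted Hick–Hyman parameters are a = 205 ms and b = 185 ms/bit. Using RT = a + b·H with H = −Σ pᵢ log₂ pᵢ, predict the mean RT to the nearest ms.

571 ms

H = 0.29·log₂(1/0.29) + 0.30·log₂(1/0.30) + 0.20·log₂(1/0.20) + 0.21·log₂(1/0.21) = 1.9762 bits.
RT = 205 + 185 × 1.9762 = 570.60 ms.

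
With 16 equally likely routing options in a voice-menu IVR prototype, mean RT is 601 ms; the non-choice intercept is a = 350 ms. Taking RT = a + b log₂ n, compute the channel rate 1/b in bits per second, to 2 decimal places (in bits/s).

15.94 bits/s

Choice component = 601 − 350 = 251 ms over log₂(16) = 4 bits.
b = 251 / 4 = 62.750 ms/bit, so 1/b = 15.936 bits/s.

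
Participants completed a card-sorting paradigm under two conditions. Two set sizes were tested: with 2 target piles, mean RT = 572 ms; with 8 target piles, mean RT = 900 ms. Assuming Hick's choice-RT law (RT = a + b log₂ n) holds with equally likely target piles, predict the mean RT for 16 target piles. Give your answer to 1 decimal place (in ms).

With log₂ n on the abscissa the relation is linear; from the two conditions:
  b = (900 − 572) / (log₂ 8 − log₂ 2) = 328 / (3 − 1) = 164.000 ms/bit
  a = 572 − 164.000 × 1 = 408.000 ms
Then RT(16) = 408.000 + 164.000 × log₂ 16 = 408.000 + 164.000 × 4 ≈ 1064.000 ms.

1064.0 ms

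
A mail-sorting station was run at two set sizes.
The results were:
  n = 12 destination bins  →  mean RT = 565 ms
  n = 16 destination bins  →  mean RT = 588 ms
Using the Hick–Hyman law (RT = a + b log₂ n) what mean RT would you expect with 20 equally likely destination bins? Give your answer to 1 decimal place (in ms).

RT is linear in log₂ n, so two points fix the line:
  b = (588 − 565) / (log₂ 16 − log₂ 12) = 23 / (4 − 3.5850) = 55.417 ms/bit
  a = 565 − 55.417 × 3.5850 = 366.333 ms
Then RT(20) = 366.333 + 55.417 × log₂ 20 = 366.333 + 55.417 × 4.3219 ≈ 605.840 ms.

605.8 ms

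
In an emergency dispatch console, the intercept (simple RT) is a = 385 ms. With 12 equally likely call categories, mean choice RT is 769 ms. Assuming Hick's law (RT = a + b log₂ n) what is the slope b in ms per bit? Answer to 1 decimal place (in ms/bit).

107.1 ms/bit

12 alternatives carry log₂ 12 = 3.5850 bits; the choice cost is 769 − 385 = 384 ms, so b = 384/3.5850 = 107.114 ms/bit.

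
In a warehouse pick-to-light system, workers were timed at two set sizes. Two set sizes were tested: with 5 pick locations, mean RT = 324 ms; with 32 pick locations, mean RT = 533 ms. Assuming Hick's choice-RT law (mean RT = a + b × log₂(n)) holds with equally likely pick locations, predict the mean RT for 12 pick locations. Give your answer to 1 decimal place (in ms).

With log₂ n on the abscissa the relation is linear; from the two conditions:
  b = (533 − 324) / (log₂ 32 − log₂ 5) = 209 / (5 − 2.3219) = 78.041 ms/bit
  a = 324 − 78.041 × 2.3219 = 142.794 ms
Then RT(12) = 142.794 + 78.041 × log₂ 12 = 142.794 + 78.041 × 3.5850 ≈ 422.569 ms.

422.6 ms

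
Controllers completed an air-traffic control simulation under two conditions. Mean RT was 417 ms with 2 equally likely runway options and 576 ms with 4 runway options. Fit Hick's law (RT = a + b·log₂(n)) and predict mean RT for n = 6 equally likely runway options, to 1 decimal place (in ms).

Solve the two-equation system in a and b:
  b = (576 − 417) / (log₂ 4 − log₂ 2) = 159 / (2 − 1) = 159.000 ms/bit
  a = 417 − 159.000 × 1 = 258.000 ms
Then RT(6) = 258.000 + 159.000 × log₂ 6 = 258.000 + 159.000 × 2.5850 ≈ 669.009 ms.

669.0 ms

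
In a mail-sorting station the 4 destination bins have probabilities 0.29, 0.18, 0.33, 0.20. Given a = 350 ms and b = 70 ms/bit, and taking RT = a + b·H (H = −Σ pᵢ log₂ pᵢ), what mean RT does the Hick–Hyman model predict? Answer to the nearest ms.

Entropy contributions −pᵢ log₂ pᵢ: 0.5179, 0.4453, 0.5278, 0.4644; sum H = 1.9554 bits.
RT = a + bH = 350 + 70·1.9554 = 486.88 ms.

487 ms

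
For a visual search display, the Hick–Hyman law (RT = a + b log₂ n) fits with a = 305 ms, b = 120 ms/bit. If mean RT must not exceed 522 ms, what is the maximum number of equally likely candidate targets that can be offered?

3

Information budget: (522 − 305)/120 = 1.8083 bits, so n ≤ 2^1.8083 = 3.502 → at most 3.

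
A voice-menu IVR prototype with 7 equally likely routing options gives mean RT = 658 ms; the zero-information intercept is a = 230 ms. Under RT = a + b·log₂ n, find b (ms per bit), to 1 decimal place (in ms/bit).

7 alternatives carry log₂ 7 = 2.8074 bits; the choice cost is 658 − 230 = 428 ms, so b = 428/2.8074 = 152.457 ms/bit.

152.5 ms/bit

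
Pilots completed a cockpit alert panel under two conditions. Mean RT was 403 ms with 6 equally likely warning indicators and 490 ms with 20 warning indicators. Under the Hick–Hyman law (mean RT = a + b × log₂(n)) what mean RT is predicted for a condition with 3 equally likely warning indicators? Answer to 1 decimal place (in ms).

With log₂ n on the abscissa the relation is linear; from the two conditions:
  b = (490 − 403) / (log₂ 20 − log₂ 6) = 87 / (4.3219 − 2.5850) = 50.087 ms/bit
  a = 403 − 50.087 × 2.5850 = 273.526 ms
Then RT(3) = 273.526 + 50.087 × log₂ 3 = 273.526 + 50.087 × 1.5850 ≈ 352.913 ms.

352.9 ms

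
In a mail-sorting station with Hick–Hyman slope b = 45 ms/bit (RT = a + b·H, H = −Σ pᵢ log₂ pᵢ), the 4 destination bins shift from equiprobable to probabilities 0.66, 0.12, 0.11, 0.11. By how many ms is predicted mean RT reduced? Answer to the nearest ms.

Equiprobable entropy H₀ = log₂ 4 = 2.0000 bits.
Skewed entropy H = −Σ pᵢ log₂ pᵢ = 1.4633 bits.
ΔRT = b·(H₀ − H) = 45 × 0.5367 = 24.15 ms.

24 ms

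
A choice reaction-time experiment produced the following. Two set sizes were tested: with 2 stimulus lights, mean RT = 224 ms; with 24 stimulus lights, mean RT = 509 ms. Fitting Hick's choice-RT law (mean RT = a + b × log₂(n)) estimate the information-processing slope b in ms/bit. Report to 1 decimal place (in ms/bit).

The slope on a log₂ axis is (509 − 224) / (4.5850 − 1) = 79.499 ms/bit.

79.5 ms/bit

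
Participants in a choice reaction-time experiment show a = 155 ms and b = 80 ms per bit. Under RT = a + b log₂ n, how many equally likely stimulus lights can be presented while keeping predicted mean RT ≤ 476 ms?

Information budget: (476 − 155)/80 = 4.0125 bits, so n ≤ 2^4.0125 = 16.139 → at most 16.

16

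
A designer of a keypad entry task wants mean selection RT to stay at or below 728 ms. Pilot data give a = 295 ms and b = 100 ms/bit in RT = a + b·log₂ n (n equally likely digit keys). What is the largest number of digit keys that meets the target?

20

Information budget: (728 − 295)/100 = 4.3300 bits, so n ≤ 2^4.3300 = 20.112 → at most 20.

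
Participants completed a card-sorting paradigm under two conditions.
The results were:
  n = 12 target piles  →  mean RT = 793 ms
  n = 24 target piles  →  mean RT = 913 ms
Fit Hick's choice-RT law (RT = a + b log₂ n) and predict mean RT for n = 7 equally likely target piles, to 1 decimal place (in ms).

699.7 ms

Fit slope and intercept:
  b = (913 − 793) / (log₂ 24 − log₂ 12) = 120 / (4.5850 − 3.5850) = 120.000 ms/bit
  a = 793 − 120.000 × 3.5850 = 362.804 ms
Then RT(7) = 362.804 + 120.000 × log₂ 7 = 362.804 + 120.000 × 2.8074 ≈ 699.687 ms.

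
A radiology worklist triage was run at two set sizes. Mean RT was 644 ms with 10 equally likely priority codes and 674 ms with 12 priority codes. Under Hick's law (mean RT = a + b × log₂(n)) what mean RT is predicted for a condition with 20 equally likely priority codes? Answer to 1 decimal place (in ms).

Solve the two-equation system in a and b:
  b = (674 − 644) / (log₂ 12 − log₂ 10) = 30 / (3.5850 − 3.3219) = 114.054 ms/bit
  a = 644 − 114.054 × 3.3219 = 265.122 ms
Then RT(20) = 265.122 + 114.054 × log₂ 20 = 265.122 + 114.054 × 4.3219 ≈ 758.054 ms.

758.1 ms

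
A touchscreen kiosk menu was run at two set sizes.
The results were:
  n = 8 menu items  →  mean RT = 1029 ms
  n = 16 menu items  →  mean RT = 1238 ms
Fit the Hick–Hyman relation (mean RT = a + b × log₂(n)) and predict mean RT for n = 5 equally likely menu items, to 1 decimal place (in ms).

RT is linear in log₂ n, so two points fix the line:
  b = (1238 − 1029) / (log₂ 16 − log₂ 8) = 209 / (4 − 3) = 209.000 ms/bit
  a = 1029 − 209.000 × 3 = 402.000 ms
Then RT(5) = 402.000 + 209.000 × log₂ 5 = 402.000 + 209.000 × 2.3219 ≈ 887.283 ms.

887.3 ms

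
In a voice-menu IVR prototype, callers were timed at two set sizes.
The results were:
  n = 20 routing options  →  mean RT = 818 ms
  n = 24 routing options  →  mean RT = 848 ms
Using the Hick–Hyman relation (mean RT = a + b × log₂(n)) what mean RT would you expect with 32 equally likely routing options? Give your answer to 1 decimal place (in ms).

895.3 ms

With log₂ n on the abscissa the relation is linear; from the two conditions:
  b = (848 − 818) / (log₂ 24 − log₂ 20) = 30 / (4.5850 − 4.3219) = 114.054 ms/bit
  a = 818 − 114.054 × 4.3219 = 325.069 ms
Then RT(32) = 325.069 + 114.054 × log₂ 32 = 325.069 + 114.054 × 5 ≈ 895.336 ms.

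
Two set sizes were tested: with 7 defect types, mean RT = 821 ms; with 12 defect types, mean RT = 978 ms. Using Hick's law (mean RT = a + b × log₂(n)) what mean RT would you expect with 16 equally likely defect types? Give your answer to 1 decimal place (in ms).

Fit slope and intercept:
  b = (978 − 821) / (log₂ 12 − log₂ 7) = 157 / (3.5850 − 2.8074) = 201.901 ms/bit
  a = 821 − 201.901 × 2.8074 = 254.191 ms
Then RT(16) = 254.191 + 201.901 × log₂ 16 = 254.191 + 201.901 × 4 ≈ 1061.797 ms.

1061.8 ms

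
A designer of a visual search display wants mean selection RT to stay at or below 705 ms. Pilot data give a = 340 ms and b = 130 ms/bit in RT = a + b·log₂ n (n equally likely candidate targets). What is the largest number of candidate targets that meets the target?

130·log₂ n ≤ 705 − 340 = 365, giving log₂ n ≤ 2.8077 and n ≤ 7.002. The largest whole number is 7.

7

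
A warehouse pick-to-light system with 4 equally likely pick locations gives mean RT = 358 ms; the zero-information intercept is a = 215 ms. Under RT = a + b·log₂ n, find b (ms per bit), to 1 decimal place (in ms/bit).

4 alternatives carry log₂ 4 = 2 bits; the choice cost is 358 − 215 = 143 ms, so b = 143/2 = 71.500 ms/bit.

71.5 ms/bit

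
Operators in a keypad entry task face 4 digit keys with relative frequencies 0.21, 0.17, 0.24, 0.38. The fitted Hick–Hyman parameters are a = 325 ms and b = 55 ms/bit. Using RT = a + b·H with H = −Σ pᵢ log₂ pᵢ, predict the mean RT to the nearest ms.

H = 0.21·log₂(1/0.21) + 0.17·log₂(1/0.17) + 0.24·log₂(1/0.24) + 0.38·log₂(1/0.38) = 1.9320 bits.
RT = 325 + 55 × 1.9320 = 431.26 ms.

431 ms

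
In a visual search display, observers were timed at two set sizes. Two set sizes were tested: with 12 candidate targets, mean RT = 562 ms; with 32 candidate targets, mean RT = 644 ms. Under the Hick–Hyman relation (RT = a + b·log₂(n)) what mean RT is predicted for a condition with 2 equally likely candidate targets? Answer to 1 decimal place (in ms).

412.2 ms

RT is linear in log₂ n, so two points fix the line:
  b = (644 − 562) / (log₂ 32 − log₂ 12) = 82 / (5 − 3.5850) = 57.949 ms/bit
  a = 562 − 57.949 × 3.5850 = 354.255 ms
Then RT(2) = 354.255 + 57.949 × log₂ 2 = 354.255 + 57.949 × 1 ≈ 412.204 ms.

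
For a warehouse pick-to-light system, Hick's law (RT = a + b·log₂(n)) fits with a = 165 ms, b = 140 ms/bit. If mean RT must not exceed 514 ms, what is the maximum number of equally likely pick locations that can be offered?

Set 165 + 140·log₂ n ≤ 514 → log₂ n ≤ (514 − 165)/140 = 2.4929.
So n ≤ 2^2.4929 = 5.629; the largest integer n is 5.

5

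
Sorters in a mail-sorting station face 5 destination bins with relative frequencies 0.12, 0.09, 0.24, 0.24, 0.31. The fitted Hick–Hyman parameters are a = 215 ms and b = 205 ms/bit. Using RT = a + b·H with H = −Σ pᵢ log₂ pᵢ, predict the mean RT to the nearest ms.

Entropy contributions −pᵢ log₂ pᵢ: 0.3671, 0.3127, 0.4941, 0.4941, 0.5238; sum H = 2.1918 bits.
RT = a + bH = 215 + 205·2.1918 = 664.32 ms.

664 ms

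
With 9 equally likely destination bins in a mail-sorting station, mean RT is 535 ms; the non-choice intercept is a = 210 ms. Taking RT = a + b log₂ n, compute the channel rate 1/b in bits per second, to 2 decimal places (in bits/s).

9.75 bits/s

Choice component = 535 − 210 = 325 ms over log₂(9) = 3.1699 bits.
b = 325 / 3.1699 = 102.526 ms/bit, so 1/b = 9.754 bits/s.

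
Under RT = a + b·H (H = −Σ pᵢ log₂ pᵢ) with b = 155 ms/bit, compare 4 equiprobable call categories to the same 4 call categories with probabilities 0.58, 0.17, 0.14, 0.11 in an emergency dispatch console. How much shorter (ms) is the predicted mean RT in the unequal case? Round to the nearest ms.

56 ms

The RT saving is b·ΔH. Equiprobable H₀ = log₂(4) = 2.0000 bits; with the given probabilities H = 1.6378 bits.
b·(H₀ − H) = 155 × (2.0000 − 1.6378) = 56.14 ms.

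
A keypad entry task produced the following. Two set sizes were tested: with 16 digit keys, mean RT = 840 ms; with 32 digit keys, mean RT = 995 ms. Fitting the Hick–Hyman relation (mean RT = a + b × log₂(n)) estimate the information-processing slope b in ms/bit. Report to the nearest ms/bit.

155 ms/bit

Slope: b = (995 − 840) / (log₂ 32 − log₂ 16) = 155/1.0000 = 155 ms/bit.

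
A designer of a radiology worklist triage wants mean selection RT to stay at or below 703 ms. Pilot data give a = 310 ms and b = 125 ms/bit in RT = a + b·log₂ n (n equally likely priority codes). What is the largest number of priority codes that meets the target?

8

Information budget: (703 − 310)/125 = 3.1440 bits, so n ≤ 2^3.1440 = 8.840 → at most 8.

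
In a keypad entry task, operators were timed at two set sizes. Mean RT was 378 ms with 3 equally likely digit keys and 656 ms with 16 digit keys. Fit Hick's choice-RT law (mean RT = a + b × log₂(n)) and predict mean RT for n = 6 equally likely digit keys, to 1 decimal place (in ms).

Fit slope and intercept:
  b = (656 − 378) / (log₂ 16 − log₂ 3) = 278 / (4 − 1.5850) = 115.112 ms/bit
  a = 378 − 115.112 × 1.5850 = 195.552 ms
Then RT(6) = 195.552 + 115.112 × log₂ 6 = 195.552 + 115.112 × 2.5850 ≈ 493.112 ms.

493.1 ms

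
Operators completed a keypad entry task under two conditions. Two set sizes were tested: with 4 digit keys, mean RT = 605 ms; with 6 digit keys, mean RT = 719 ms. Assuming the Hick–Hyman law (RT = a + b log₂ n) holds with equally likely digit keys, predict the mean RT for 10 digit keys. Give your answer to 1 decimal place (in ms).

With log₂ n on the abscissa the relation is linear; from the two conditions:
  b = (719 − 605) / (log₂ 6 − log₂ 4) = 114 / (2.5850 − 2) = 194.884 ms/bit
  a = 605 − 194.884 × 2 = 215.231 ms
Then RT(10) = 215.231 + 194.884 × log₂ 10 = 215.231 + 194.884 × 3.3219 ≈ 862.623 ms.

862.6 ms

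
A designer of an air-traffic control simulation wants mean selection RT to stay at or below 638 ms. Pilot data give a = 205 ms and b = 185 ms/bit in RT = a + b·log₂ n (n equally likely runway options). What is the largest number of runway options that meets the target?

5

185·log₂ n ≤ 638 − 205 = 433, giving log₂ n ≤ 2.3405 and n ≤ 5.065. The largest whole number is 5.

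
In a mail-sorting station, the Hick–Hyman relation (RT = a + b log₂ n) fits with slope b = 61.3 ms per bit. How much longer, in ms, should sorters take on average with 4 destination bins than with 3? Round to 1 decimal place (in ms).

25.4 ms

The intercept a cancels: ΔRT = b·(log₂ n₂ − log₂ n₁) = b·log₂(n₂/n₁).
log₂(4) − log₂(3) = 2 − 1.5850 = 0.4150.
ΔRT = 61.3 × 0.4150 = 25.442 ms.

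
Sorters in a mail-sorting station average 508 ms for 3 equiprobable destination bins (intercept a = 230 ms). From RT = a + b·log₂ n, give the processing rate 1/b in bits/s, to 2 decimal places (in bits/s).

5.70 bits/s

Choice component = 508 − 230 = 278 ms over log₂(3) = 1.5850 bits.
b = 278 / 1.5850 = 175.398 ms/bit, so 1/b = 5.701 bits/s.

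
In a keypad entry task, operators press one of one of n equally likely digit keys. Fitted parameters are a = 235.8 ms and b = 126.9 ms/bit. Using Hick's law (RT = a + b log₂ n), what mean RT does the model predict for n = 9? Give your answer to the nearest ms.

638 ms

log₂(9) = 3.1699 bits, so RT = 235.8 + 126.9 × 3.1699 ≈ 638.063 ms.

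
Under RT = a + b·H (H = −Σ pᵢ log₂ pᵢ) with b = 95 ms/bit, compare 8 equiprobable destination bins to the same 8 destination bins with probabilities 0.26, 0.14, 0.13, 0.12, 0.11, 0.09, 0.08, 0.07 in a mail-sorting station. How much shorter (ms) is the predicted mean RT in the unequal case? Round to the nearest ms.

12 ms

Equiprobable entropy H₀ = log₂ 8 = 3.0000 bits.
Skewed entropy H = −Σ pᵢ log₂ pᵢ = 2.8751 bits.
ΔRT = b·(H₀ − H) = 95 × 0.1249 = 11.86 ms.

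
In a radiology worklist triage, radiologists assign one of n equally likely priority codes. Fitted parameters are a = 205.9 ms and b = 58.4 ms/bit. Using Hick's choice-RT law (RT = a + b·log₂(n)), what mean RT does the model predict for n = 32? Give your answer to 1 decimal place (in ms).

log₂(32) = 5 bits, so RT = 205.9 + 58.4 × 5 ≈ 497.900 ms.

497.9 ms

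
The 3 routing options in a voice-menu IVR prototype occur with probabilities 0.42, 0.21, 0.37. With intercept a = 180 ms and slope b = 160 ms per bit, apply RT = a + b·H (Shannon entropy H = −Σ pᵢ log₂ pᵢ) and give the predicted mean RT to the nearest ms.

H = 0.42·log₂(1/0.42) + 0.21·log₂(1/0.21) + 0.37·log₂(1/0.37) = 1.5292 bits.
RT = 180 + 160 × 1.5292 = 424.67 ms.

425 ms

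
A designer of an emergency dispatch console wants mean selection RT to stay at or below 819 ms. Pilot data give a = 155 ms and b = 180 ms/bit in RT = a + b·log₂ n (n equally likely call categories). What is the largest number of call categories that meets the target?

Information budget: (819 − 155)/180 = 3.6889 bits, so n ≤ 2^3.6889 = 12.896 → at most 12.

12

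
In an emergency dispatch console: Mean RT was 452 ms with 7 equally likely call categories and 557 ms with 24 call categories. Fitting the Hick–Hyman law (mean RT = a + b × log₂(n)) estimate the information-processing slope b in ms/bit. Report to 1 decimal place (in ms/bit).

59.1 ms/bit

Slope: b = (557 − 452) / (log₂ 24 − log₂ 7) = 105/1.7776 = 59.068 ms/bit.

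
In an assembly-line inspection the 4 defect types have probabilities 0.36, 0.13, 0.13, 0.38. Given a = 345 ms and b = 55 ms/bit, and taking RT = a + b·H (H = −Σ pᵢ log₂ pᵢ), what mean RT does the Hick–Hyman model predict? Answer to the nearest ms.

Entropy contributions −pᵢ log₂ pᵢ: 0.5306, 0.3826, 0.3826, 0.5305; sum H = 1.8264 bits.
RT = a + bH = 345 + 55·1.8264 = 445.45 ms.

445 ms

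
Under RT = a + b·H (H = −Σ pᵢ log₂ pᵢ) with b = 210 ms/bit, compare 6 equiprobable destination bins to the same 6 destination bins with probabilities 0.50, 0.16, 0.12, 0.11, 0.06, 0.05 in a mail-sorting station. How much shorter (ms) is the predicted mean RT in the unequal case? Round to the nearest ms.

The RT saving is b·ΔH. Equiprobable H₀ = log₂(6) = 2.5850 bits; with the given probabilities H = 2.1000 bits.
b·(H₀ − H) = 210 × (2.5850 − 2.1000) = 101.84 ms.

102 ms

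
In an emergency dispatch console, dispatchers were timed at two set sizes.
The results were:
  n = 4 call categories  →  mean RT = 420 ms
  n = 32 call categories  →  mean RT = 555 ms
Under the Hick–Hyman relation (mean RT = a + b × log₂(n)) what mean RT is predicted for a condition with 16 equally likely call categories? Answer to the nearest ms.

510 ms

RT is linear in log₂ n, so two points fix the line:
  b = (555 − 420) / (log₂ 32 − log₂ 4) = 135 / (5 − 2) = 45 ms/bit
  a = 420 − 45 × 2 = 330 ms
Then RT(16) = 330 + 45 × log₂ 16 = 330 + 45 × 4 ≈ 510.000 ms.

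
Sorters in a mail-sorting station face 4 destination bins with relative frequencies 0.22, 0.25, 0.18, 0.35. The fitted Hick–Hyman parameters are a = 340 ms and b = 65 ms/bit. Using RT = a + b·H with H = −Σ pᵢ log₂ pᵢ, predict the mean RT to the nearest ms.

467 ms

Entropy contributions −pᵢ log₂ pᵢ: 0.4806, 0.5000, 0.4453, 0.5301; sum H = 1.9560 bits.
RT = a + bH = 340 + 65·1.9560 = 467.14 ms.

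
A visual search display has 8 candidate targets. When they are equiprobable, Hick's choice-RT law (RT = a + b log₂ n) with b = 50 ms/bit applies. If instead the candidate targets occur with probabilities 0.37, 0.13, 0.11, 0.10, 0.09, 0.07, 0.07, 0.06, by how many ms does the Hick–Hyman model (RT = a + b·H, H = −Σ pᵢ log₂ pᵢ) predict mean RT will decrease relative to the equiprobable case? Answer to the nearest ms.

The RT saving is b·ΔH. Equiprobable H₀ = log₂(8) = 3.0000 bits; with the given probabilities H = 2.6892 bits.
b·(H₀ − H) = 50 × (3.0000 − 2.6892) = 15.54 ms.

16 ms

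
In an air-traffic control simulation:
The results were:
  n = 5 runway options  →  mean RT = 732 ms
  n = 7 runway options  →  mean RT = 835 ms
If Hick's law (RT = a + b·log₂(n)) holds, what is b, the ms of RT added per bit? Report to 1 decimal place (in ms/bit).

b = (RT₂ − RT₁)/(log₂ n₂ − log₂ n₁) = (835 − 732)/(2.8074 − 2.3219) = 212.184 ms/bit.

212.2 ms/bit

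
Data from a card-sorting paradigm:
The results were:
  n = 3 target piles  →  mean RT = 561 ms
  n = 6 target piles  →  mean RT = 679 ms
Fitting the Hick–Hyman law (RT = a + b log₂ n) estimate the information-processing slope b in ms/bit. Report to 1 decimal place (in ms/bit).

118.0 ms/bit

Slope: b = (679 − 561) / (log₂ 6 − log₂ 3) = 118/1.0000 = 118.000 ms/bit.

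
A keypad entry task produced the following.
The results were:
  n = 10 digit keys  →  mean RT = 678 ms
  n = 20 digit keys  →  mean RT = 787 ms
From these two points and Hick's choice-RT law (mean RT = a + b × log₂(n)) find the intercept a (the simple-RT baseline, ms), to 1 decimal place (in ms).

Slope: b = (787 − 678) / (log₂ 20 − log₂ 10) = 109/1.0000 = 109.000 ms/bit.
a = RT₁ − b·log₂ n₁ = 678 − 109.000 × 3.3219 = 315.910 ms.

315.9 ms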